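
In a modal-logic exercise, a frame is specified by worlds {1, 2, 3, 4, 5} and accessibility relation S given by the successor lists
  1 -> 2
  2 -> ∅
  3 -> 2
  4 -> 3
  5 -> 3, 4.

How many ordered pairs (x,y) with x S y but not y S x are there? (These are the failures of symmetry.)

Enumerating: (1,2), (3,2), (4,3), (5,3), (5,4).

5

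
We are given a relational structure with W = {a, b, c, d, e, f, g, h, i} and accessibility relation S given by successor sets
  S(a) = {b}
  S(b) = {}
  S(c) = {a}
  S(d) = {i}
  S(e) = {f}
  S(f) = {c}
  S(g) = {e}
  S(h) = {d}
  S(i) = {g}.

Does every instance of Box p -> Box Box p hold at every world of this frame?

No

By correspondence theory, 4 is valid on a frame iff S is transitive.
Transitive: no — c S a and a S b, but not c S b.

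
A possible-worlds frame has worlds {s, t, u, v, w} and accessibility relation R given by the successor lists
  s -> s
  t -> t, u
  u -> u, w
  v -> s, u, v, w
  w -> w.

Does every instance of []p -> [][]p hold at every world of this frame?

By correspondence theory, 4 is valid on a frame iff R is transitive.
Transitive: no — t R u and u R w, but not t R w.

No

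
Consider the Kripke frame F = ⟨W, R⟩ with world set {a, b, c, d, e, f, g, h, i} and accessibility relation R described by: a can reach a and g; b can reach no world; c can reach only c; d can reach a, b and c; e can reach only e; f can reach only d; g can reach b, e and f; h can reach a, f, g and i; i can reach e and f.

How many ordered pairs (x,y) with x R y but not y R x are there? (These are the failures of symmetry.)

14

Enumerating: (a,g), (d,a), (d,b), (d,c), (f,d), (g,b), (g,e), (g,f), (h,a), (h,f), (h,g), (h,i), (i,e), (i,f).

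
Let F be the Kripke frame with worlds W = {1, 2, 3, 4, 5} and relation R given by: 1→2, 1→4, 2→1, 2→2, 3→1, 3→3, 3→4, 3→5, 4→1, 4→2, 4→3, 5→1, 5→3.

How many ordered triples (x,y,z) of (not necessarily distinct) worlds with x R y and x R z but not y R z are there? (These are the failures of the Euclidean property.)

16

Enumerating: (1,2,4), (1,4,4), (2,1,1), (3,1,1), (3,1,3), (3,1,5), (3,4,4), (3,4,5), (3,5,4), (3,5,5), (4,1,1), (4,1,3), (4,2,3), (4,3,2), (5,1,1), (5,1,3).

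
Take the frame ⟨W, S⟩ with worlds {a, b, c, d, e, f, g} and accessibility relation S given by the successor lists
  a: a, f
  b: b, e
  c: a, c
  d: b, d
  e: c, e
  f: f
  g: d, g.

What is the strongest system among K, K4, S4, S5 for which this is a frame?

K

Transitive (axiom 4): no — b S e and e S c, but not b S c.
Reflexive (axiom T): yes — every world is S-related to itself.
Euclidean (axiom 5): no — a S f and a S a, but not f S a.
So F validates K; K4 would additionally require S to be transitive. The strongest is K.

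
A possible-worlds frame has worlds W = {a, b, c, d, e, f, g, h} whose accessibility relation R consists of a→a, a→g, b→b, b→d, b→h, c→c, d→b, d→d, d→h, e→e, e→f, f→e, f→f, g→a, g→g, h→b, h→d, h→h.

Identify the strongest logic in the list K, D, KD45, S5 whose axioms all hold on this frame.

Serial (axiom D): yes — every world has a successor (e.g. a R a).
Euclidean (axiom 5): yes — any two successors of a common world are R-related.
Transitive (axiom 4): yes — every two-step R-path is closed by a direct edge.
Reflexive (axiom T): yes — every world is R-related to itself.
So F validates K, D, KD45, S5. The strongest is S5.

S5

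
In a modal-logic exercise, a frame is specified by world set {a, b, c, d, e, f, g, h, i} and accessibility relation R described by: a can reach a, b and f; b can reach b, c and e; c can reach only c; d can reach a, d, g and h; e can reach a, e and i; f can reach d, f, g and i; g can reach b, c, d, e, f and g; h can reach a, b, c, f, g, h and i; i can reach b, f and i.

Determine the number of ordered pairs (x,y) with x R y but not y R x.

Enumerating: (a,b), (a,f), (b,c), (b,e), (d,a), (d,h), (e,a), (e,i), (f,d), (g,b), (g,c), (g,e), … and 7 more.
Total: 19.

19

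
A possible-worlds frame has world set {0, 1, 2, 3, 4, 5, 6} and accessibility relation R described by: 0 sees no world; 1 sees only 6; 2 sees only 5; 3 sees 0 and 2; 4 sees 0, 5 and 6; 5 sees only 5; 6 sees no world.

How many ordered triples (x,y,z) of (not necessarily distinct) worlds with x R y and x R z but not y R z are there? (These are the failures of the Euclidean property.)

13

Enumerating: (1,6,6), (3,0,0), (3,0,2), (3,2,0), (3,2,2), (4,0,0), (4,0,5), (4,0,6), (4,5,0), (4,5,6), (4,6,0), (4,6,5), (4,6,6).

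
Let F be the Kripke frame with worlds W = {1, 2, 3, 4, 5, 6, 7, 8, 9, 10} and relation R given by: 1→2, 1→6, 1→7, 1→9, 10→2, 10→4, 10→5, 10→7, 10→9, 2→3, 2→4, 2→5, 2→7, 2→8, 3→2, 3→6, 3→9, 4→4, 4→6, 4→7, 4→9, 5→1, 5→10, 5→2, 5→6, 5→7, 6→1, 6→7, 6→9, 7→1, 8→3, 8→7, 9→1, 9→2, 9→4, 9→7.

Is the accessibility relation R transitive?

Transitive: no — 1 R 2 and 2 R 3, but not 1 R 3.

No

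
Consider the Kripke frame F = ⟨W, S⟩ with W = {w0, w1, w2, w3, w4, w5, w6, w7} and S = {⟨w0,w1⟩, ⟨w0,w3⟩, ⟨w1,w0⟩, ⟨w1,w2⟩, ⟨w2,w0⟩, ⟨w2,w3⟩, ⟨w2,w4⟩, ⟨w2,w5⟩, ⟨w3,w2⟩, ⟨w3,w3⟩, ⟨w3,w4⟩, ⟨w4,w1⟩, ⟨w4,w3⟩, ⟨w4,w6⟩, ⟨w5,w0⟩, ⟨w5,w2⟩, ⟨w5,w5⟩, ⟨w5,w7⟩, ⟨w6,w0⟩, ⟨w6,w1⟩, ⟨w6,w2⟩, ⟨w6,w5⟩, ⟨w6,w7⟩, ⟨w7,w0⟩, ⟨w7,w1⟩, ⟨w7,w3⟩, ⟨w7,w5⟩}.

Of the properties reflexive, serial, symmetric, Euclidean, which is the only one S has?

serial

Reflexive: no — w0 is not related to itself.
Serial: yes — every world has a successor (e.g. w0 S w1).
Symmetric: no — w0 S w3 but not w3 S w0.
Euclidean: no — w0 S w1 and w0 S w3, but not w1 S w3.
Only serial holds.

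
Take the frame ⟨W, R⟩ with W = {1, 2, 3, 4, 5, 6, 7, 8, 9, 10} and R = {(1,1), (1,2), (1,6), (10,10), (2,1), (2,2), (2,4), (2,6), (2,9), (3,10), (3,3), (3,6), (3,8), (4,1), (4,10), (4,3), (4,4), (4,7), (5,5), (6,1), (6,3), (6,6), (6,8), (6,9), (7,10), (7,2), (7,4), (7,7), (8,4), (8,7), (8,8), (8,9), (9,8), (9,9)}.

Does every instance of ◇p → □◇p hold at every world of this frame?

No

The schema 5 characterises exactly the Euclidean frames.
Euclidean: no — 1 R 6 and 1 R 2, but not 6 R 2.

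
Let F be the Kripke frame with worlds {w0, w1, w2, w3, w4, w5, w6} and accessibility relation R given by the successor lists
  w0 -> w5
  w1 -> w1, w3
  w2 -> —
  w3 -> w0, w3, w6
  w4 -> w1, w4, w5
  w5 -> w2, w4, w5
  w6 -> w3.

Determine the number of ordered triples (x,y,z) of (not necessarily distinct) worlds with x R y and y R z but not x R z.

Enumerating: (w0,w5,w2), (w0,w5,w4), (w1,w3,w0), (w1,w3,w6), (w3,w0,w5), (w4,w1,w3), (w4,w5,w2), (w5,w4,w1), (w6,w3,w0), (w6,w3,w6).

10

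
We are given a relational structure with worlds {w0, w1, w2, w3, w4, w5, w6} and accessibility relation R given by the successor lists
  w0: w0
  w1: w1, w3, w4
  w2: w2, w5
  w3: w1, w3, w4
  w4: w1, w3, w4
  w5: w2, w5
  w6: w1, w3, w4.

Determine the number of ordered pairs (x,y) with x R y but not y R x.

3

Enumerating: (w6,w1), (w6,w3), (w6,w4).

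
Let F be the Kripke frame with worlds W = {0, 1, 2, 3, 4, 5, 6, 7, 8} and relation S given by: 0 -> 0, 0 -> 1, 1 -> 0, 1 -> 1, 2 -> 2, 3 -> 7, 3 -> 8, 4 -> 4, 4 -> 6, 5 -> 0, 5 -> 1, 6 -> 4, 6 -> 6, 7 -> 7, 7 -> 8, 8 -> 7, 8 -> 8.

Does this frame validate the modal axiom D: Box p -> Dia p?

By correspondence theory, D is valid on a frame iff S is serial.
Serial: yes — every world has a successor (e.g. 0 S 0).

Yes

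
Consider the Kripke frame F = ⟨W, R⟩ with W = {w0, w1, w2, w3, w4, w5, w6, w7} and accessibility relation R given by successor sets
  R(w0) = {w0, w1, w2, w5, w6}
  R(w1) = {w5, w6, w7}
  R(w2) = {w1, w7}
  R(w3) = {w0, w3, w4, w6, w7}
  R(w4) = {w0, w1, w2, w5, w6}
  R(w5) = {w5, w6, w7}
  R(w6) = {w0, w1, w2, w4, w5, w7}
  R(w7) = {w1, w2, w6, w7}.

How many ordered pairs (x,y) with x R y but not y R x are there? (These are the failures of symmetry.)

Enumerating: (w0,w1), (w0,w2), (w0,w5), (w1,w5), (w2,w1), (w3,w0), (w3,w4), (w3,w6), (w3,w7), (w4,w0), (w4,w1), (w4,w2), (w4,w5), (w5,w7), (w6,w2).

15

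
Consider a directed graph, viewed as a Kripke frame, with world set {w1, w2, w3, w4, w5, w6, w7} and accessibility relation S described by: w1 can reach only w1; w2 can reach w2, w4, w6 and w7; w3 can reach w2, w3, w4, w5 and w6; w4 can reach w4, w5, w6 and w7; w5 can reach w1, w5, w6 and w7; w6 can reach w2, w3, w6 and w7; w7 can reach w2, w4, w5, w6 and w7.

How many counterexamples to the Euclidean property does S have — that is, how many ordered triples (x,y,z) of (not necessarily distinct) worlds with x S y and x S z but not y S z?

29

Enumerating: (w2,w4,w2), (w2,w6,w4), (w3,w2,w3), (w3,w2,w5), (w3,w4,w2), (w3,w4,w3), (w3,w5,w2), (w3,w5,w3), (w3,w5,w4), (w3,w6,w4), (w3,w6,w5), (w4,w5,w4), … and 17 more.
Total: 29.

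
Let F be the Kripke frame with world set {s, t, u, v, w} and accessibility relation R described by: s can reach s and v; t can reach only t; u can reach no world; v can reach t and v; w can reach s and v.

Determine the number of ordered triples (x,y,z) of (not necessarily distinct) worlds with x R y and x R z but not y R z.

3

Enumerating: (s,v,s), (v,t,v), (w,v,s).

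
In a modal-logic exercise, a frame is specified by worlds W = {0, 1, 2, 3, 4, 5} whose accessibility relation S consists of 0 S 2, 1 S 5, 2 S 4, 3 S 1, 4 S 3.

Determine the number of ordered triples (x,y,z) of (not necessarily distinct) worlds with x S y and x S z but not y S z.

Enumerating: (0,2,2), (1,5,5), (2,4,4), (3,1,1), (4,3,3).

5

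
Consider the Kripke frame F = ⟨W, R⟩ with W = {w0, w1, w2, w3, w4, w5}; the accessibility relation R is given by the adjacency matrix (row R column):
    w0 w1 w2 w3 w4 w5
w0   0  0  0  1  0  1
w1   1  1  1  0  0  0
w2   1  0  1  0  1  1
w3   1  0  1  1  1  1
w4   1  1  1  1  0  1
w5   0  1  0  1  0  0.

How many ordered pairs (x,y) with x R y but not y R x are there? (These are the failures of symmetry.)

10

Enumerating: (w0,w5), (w1,w0), (w1,w2), (w2,w0), (w2,w5), (w3,w2), (w4,w0), (w4,w1), (w4,w5), (w5,w1).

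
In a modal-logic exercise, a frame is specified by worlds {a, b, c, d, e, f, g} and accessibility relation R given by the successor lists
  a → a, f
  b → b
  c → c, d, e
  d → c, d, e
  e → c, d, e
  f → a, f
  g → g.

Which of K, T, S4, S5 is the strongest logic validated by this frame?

S5

Reflexive (axiom T): yes — every world is R-related to itself.
Transitive (axiom 4): yes — every two-step R-path is closed by a direct edge.
Euclidean (axiom 5): yes — any two successors of a common world are R-related.
So F validates K, T, S4, S5. The strongest is S5.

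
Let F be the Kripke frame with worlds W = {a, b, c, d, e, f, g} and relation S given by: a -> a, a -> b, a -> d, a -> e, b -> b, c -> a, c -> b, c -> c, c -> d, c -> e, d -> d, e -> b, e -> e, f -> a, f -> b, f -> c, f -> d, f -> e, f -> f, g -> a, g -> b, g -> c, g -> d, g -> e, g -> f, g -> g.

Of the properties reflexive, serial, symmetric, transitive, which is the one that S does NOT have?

Reflexive: yes — every world is S-related to itself.
Serial: yes — every world has a successor (e.g. a S a).
Symmetric: no — a S b but not b S a.
Transitive: yes — every two-step S-path is closed by a direct edge.
Only symmetric fails.

symmetric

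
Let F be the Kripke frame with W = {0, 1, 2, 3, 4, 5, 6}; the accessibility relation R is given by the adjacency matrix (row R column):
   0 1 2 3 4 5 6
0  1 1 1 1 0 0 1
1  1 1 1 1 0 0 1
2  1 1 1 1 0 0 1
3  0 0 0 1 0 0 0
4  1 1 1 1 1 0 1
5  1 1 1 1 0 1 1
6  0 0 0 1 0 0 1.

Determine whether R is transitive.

Yes

Transitive: yes — every two-step R-path is closed by a direct edge.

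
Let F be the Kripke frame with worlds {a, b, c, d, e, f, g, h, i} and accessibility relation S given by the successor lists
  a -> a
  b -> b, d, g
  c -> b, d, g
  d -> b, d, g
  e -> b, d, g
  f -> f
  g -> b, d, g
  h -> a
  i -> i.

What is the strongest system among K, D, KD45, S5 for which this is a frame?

KD45

Serial (axiom D): yes — every world has a successor (e.g. a S a).
Euclidean (axiom 5): yes — any two successors of a common world are S-related.
Transitive (axiom 4): yes — every two-step S-path is closed by a direct edge.
Reflexive (axiom T): no — c is not related to itself.
So F validates K, D, KD45; S5 would additionally require S to be reflexive. The strongest is KD45.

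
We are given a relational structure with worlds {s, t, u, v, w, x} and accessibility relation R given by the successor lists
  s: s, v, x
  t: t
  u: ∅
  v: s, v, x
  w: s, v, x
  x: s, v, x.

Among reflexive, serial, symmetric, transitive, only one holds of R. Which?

transitive

Reflexive: no — u is not related to itself.
Serial: no — u has no R-successor.
Symmetric: no — w R s but not s R w.
Transitive: yes — every two-step R-path is closed by a direct edge.
Only transitive holds.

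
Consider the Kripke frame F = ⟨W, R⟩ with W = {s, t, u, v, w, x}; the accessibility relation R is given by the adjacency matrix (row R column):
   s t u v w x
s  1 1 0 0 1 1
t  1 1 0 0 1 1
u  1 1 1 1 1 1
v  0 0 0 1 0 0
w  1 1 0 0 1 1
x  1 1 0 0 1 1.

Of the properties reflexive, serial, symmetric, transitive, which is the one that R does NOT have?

symmetric

Reflexive: yes — every world is R-related to itself.
Serial: yes — every world has a successor (e.g. s R s).
Symmetric: no — u R s but not s R u.
Transitive: yes — every two-step R-path is closed by a direct edge.
Only symmetric fails.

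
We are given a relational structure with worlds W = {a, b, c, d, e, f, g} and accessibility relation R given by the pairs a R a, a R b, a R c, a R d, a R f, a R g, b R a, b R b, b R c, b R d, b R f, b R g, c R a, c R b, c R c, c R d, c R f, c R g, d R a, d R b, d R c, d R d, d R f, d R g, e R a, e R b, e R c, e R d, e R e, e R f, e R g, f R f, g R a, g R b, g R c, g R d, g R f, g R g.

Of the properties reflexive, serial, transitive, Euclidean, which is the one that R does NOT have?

Reflexive: yes — every world is R-related to itself.
Serial: yes — every world has a successor (e.g. a R a).
Transitive: yes — every two-step R-path is closed by a direct edge.
Euclidean: no — a R f and a R b, but not f R b.
Only Euclidean fails.

Euclidean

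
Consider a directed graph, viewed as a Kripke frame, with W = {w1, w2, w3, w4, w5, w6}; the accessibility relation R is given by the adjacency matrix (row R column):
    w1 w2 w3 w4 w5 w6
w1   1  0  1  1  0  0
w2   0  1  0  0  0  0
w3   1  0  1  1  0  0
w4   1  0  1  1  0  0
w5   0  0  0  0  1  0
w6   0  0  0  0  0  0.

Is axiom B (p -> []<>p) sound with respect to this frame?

Yes

The schema B characterises exactly the symmetric frames.
Symmetric: yes — every pair in R has its reverse in R.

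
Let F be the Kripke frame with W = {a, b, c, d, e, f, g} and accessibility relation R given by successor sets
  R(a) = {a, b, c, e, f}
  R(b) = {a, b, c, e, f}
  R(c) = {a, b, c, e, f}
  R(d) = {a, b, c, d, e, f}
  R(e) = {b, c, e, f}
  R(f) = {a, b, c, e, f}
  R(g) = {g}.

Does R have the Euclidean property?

No

Euclidean: no — b R e and b R a, but not e R a.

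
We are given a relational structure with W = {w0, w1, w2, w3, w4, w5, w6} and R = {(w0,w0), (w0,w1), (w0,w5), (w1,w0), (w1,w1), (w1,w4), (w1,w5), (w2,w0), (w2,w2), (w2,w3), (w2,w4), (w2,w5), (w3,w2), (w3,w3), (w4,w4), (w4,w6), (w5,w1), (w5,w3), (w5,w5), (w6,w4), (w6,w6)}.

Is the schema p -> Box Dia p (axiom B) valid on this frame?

The schema B characterises exactly the symmetric frames.
Symmetric: no — w0 R w5 but not w5 R w0.

No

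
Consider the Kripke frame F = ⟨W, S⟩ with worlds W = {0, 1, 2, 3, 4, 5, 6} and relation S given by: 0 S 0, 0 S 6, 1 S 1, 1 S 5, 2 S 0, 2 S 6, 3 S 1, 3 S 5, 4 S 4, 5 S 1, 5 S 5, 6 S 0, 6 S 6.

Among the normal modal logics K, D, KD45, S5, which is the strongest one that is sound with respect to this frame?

KD45

Serial (axiom D): yes — every world has a successor (e.g. 0 S 0).
Euclidean (axiom 5): yes — any two successors of a common world are S-related.
Transitive (axiom 4): yes — every two-step S-path is closed by a direct edge.
Reflexive (axiom T): no — 2 is not related to itself.
So F validates K, D, KD45; S5 would additionally require S to be reflexive. The strongest is KD45.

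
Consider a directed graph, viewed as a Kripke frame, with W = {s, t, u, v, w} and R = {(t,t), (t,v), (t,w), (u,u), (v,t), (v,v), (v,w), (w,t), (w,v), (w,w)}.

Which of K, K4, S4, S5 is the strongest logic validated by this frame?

Transitive (axiom 4): yes — every two-step R-path is closed by a direct edge.
Reflexive (axiom T): no — s is not related to itself.
Euclidean (axiom 5): yes — any two successors of a common world are R-related.
So F validates K, K4; S4 would additionally require R to be reflexive. The strongest is K4.

K4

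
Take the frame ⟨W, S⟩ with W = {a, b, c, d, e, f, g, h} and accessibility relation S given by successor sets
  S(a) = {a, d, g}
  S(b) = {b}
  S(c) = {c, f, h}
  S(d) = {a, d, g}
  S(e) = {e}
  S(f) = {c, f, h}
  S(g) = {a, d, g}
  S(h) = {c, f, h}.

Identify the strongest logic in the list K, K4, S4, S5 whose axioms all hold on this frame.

S5

Transitive (axiom 4): yes — every two-step S-path is closed by a direct edge.
Reflexive (axiom T): yes — every world is S-related to itself.
Euclidean (axiom 5): yes — any two successors of a common world are S-related.
So F validates K, K4, S4, S5. The strongest is S5.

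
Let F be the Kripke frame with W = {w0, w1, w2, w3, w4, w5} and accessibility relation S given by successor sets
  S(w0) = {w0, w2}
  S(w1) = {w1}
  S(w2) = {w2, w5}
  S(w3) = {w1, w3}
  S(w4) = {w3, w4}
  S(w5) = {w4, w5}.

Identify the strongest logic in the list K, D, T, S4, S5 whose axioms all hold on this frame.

T

Serial (axiom D): yes — every world has a successor (e.g. w0 S w0).
Reflexive (axiom T): yes — every world is S-related to itself.
Transitive (axiom 4): no — w0 S w2 and w2 S w5, but not w0 S w5.
Euclidean (axiom 5): no — w0 S w2 and w0 S w0, but not w2 S w0.
So F validates K, D, T; S4 would additionally require S to be transitive. The strongest is T.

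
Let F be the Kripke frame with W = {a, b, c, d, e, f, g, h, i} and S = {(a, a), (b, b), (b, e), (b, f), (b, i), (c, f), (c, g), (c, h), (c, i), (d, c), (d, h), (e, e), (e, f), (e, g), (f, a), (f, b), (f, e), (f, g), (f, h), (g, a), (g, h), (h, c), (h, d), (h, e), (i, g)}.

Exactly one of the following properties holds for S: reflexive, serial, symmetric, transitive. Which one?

Reflexive: no — c is not related to itself.
Serial: yes — every world has a successor (e.g. a S a).
Symmetric: no — b S e but not e S b.
Transitive: no — b S e and e S g, but not b S g.
Only serial holds.

serial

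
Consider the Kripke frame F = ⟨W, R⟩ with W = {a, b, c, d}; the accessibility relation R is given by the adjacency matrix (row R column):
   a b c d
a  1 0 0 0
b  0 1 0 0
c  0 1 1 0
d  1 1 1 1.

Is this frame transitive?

Yes

Transitive: yes — every two-step R-path is closed by a direct edge.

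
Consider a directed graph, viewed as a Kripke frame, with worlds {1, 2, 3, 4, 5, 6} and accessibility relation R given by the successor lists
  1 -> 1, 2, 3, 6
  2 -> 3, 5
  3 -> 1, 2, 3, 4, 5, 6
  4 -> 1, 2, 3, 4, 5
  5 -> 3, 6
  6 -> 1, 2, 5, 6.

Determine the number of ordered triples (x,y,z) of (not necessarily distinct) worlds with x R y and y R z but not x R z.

Enumerating: (1,2,5), (1,3,4), (1,3,5), (1,6,5), (2,3,1), (2,3,2), (2,3,4), (2,3,6), (2,5,6), (4,1,6), (4,3,6), (4,5,6), … and 10 more.
Total: 22.

22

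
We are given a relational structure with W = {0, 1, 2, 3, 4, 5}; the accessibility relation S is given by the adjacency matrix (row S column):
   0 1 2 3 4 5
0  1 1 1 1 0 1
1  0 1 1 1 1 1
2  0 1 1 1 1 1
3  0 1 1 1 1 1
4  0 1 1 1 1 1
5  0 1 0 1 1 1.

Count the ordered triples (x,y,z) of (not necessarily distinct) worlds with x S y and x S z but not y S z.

Enumerating: (0,1,0), (0,2,0), (0,3,0), (0,5,0), (0,5,2), (1,5,2), (2,5,2), (3,5,2), (4,5,2).

9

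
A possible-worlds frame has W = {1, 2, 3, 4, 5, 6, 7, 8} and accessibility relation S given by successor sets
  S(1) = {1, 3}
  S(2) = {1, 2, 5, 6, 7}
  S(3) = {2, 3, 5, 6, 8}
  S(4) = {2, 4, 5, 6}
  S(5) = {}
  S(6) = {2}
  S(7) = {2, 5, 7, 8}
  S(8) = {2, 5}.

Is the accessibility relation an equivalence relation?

No

Reflexive: no — 5 is not related to itself.
Symmetric: no — 1 S 3 but not 3 S 1.
Transitive: no — 1 S 3 and 3 S 2, but not 1 S 2.
So S is not an equivalence relation.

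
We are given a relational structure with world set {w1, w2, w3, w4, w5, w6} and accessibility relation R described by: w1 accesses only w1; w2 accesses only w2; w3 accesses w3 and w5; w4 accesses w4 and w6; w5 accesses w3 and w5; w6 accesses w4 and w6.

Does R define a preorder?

Yes

Reflexive: yes — every world is R-related to itself.
Transitive: yes — every two-step R-path is closed by a direct edge.
So R is a preorder.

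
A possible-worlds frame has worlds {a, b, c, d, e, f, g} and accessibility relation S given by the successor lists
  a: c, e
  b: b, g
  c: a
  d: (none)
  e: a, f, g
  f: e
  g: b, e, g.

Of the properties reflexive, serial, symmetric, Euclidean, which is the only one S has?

symmetric

Reflexive: no — a is not related to itself.
Serial: no — d has no S-successor.
Symmetric: yes — every pair in S has its reverse in S.
Euclidean: no — a S c and a S e, but not c S e.
Only symmetric holds.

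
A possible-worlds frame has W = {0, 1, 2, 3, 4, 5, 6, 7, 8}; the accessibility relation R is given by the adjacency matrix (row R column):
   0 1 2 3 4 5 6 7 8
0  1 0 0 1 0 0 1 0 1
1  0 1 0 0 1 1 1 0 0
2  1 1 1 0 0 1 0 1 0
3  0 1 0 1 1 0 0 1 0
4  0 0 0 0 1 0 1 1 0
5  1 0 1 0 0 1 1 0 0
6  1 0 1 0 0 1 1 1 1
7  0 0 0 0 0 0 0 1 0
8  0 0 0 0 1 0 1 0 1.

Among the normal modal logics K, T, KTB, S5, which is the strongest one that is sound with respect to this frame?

Reflexive (axiom T): yes — every world is R-related to itself.
Symmetric (axiom B): no — 0 R 3 but not 3 R 0.
Euclidean (axiom 5): no — 0 R 3 and 0 R 6, but not 3 R 6.
So F validates K, T; KTB would additionally require R to be symmetric. The strongest is T.

T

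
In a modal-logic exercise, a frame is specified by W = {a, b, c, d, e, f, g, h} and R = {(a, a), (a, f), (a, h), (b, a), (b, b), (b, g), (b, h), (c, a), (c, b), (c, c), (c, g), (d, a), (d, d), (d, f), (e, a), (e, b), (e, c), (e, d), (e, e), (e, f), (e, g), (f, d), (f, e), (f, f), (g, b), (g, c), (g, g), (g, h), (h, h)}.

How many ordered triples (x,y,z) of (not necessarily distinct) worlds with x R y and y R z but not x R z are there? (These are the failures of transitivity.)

Enumerating: (a,f,d), (a,f,e), (b,a,f), (b,g,c), (c,a,f), (c,a,h), (c,b,h), (c,g,h), (d,a,h), (d,f,e), (e,a,h), (e,b,h), … and 8 more.
Total: 20.

20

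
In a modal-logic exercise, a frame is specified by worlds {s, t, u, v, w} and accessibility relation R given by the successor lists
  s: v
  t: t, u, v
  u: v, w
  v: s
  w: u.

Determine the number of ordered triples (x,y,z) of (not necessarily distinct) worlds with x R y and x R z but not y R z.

Enumerating: (s,v,v), (t,u,t), (t,u,u), (t,v,t), (t,v,u), (t,v,v), (u,v,v), (u,v,w), (u,w,v), (u,w,w), (v,s,s), (w,u,u).

12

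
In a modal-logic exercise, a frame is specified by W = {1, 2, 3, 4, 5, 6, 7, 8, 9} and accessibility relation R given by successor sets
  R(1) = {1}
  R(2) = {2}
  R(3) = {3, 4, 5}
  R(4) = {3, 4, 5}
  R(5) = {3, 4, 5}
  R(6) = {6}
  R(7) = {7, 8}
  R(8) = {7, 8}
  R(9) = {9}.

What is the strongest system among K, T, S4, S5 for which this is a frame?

Reflexive (axiom T): yes — every world is R-related to itself.
Transitive (axiom 4): yes — every two-step R-path is closed by a direct edge.
Euclidean (axiom 5): yes — any two successors of a common world are R-related.
So F validates K, T, S4, S5. The strongest is S5.

S5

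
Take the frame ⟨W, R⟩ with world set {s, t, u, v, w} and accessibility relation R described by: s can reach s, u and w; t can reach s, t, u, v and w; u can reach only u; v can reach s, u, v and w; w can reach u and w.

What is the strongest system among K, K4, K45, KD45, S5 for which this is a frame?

Transitive (axiom 4): yes — every two-step R-path is closed by a direct edge.
Euclidean (axiom 5): no — s R u and s R w, but not u R w.
Serial (axiom D): yes — every world has a successor (e.g. s R s).
Reflexive (axiom T): yes — every world is R-related to itself.
So F validates K, K4; K45 would additionally require R to be Euclidean. The strongest is K4.

K4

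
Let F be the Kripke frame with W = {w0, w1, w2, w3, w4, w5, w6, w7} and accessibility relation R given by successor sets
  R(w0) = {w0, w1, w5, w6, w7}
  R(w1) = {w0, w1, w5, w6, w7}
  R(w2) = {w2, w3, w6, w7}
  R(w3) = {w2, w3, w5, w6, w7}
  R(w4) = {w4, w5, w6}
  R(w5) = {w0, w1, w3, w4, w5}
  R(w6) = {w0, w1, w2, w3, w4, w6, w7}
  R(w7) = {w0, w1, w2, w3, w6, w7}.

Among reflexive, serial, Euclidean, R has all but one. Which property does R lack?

Euclidean

Reflexive: yes — every world is R-related to itself.
Serial: yes — every world has a successor (e.g. w0 R w0).
Euclidean: no — w0 R w5 and w0 R w6, but not w5 R w6.
Only Euclidean fails.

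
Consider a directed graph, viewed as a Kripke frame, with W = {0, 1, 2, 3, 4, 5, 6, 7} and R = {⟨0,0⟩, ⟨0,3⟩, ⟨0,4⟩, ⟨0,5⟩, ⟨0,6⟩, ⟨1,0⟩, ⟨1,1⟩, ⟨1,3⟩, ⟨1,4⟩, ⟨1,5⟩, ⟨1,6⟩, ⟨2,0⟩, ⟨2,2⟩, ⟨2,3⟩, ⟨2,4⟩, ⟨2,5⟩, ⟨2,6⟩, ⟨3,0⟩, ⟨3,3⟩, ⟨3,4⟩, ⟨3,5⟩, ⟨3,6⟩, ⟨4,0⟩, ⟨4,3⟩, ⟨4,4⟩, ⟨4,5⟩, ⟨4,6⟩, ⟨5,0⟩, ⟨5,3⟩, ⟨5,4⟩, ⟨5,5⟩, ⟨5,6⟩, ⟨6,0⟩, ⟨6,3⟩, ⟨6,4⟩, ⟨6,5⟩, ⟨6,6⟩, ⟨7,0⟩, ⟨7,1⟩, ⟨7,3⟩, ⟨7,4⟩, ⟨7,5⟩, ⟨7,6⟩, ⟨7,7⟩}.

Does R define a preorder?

Reflexive: yes — every world is R-related to itself.
Transitive: yes — every two-step R-path is closed by a direct edge.
So R is a preorder.

Yes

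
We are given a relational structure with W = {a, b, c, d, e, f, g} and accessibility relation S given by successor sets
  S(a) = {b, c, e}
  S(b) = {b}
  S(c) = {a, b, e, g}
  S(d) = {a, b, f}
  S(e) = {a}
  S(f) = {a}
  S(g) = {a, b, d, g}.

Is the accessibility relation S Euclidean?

No

Euclidean: no — a S b and a S c, but not b S c.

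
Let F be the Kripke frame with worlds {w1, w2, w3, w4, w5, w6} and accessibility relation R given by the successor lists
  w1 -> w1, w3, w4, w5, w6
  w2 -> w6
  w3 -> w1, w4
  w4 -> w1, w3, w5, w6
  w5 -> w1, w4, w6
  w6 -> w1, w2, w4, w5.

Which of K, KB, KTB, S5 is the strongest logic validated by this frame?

KB

Symmetric (axiom B): yes — every pair in R has its reverse in R.
Reflexive (axiom T): no — w2 is not related to itself.
Euclidean (axiom 5): no — w1 R w3 and w1 R w5, but not w3 R w5.
So F validates K, KB; KTB would additionally require R to be reflexive. The strongest is KB.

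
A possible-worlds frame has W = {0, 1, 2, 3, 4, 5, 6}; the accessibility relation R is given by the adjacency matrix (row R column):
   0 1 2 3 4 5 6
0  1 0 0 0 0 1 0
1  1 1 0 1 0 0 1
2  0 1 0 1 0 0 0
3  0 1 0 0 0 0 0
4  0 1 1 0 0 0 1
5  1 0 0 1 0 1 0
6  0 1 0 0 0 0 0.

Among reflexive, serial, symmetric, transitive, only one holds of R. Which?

serial

Reflexive: no — 2 is not related to itself.
Serial: yes — every world has a successor (e.g. 0 R 0).
Symmetric: no — 1 R 0 but not 0 R 1.
Transitive: no — 0 R 5 and 5 R 3, but not 0 R 3.
Only serial holds.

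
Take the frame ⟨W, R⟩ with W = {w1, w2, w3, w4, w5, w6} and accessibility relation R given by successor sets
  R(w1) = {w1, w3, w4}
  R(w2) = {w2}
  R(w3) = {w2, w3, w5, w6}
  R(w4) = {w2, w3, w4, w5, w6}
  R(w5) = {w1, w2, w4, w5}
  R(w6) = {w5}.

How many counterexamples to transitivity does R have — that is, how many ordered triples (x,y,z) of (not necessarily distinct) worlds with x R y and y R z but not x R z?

Enumerating: (w1,w3,w2), (w1,w3,w5), (w1,w3,w6), (w1,w4,w2), (w1,w4,w5), (w1,w4,w6), (w3,w5,w1), (w3,w5,w4), (w4,w5,w1), (w5,w1,w3), (w5,w4,w3), (w5,w4,w6), (w6,w5,w1), (w6,w5,w2), (w6,w5,w4).

15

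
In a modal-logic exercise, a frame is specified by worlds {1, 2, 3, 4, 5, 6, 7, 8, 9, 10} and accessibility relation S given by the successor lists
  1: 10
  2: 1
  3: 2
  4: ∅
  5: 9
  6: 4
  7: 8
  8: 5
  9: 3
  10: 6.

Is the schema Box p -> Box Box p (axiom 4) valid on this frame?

No

By correspondence theory, 4 is valid on a frame iff S is transitive.
Transitive: no — 1 S 10 and 10 S 6, but not 1 S 6.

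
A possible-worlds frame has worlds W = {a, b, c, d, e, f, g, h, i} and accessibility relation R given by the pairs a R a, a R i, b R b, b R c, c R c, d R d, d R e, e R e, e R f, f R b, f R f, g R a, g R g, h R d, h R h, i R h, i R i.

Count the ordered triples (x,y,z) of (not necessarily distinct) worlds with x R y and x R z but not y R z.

8

Enumerating: (a,i,a), (b,c,b), (d,e,d), (e,f,e), (f,b,f), (g,a,g), (h,d,h), (i,h,i).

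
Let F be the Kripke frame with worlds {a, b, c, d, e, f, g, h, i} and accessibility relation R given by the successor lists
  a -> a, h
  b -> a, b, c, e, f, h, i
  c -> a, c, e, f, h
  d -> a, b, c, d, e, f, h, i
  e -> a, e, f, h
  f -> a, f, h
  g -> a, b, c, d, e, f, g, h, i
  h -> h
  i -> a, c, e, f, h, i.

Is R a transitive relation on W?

Transitive: yes — every two-step R-path is closed by a direct edge.

Yes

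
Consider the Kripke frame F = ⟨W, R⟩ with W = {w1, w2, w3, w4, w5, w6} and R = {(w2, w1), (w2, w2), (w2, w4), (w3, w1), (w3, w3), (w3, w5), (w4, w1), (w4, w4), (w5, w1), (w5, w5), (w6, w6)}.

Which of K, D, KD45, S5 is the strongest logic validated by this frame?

K

Serial (axiom D): no — w1 has no R-successor.
Euclidean (axiom 5): no — w2 R w1 and w2 R w4, but not w1 R w4.
Transitive (axiom 4): yes — every two-step R-path is closed by a direct edge.
Reflexive (axiom T): no — w1 is not related to itself.
So F validates K; D would additionally require R to be serial. The strongest is K.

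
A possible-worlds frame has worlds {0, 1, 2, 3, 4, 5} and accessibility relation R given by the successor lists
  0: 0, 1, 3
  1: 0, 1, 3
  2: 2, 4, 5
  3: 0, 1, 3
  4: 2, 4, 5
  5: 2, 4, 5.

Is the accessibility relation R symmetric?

Symmetric: yes — every pair in R has its reverse in R.

Yes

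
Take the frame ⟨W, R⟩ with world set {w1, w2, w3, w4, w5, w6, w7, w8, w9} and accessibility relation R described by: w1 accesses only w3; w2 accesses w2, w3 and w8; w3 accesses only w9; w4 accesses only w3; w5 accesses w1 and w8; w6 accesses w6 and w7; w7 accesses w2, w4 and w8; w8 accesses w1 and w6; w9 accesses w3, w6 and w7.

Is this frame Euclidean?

No

Euclidean: no — w2 R w3 and w2 R w8, but not w3 R w8.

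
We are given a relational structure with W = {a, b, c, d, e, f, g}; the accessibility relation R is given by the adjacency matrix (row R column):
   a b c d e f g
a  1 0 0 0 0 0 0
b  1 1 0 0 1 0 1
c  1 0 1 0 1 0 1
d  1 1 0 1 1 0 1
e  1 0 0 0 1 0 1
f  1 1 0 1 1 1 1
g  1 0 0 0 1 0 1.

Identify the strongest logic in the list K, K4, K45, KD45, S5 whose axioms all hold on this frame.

Transitive (axiom 4): yes — every two-step R-path is closed by a direct edge.
Euclidean (axiom 5): no — b R a and b R e, but not a R e.
Serial (axiom D): yes — every world has a successor (e.g. a R a).
Reflexive (axiom T): yes — every world is R-related to itself.
So F validates K, K4; K45 would additionally require R to be Euclidean. The strongest is K4.

K4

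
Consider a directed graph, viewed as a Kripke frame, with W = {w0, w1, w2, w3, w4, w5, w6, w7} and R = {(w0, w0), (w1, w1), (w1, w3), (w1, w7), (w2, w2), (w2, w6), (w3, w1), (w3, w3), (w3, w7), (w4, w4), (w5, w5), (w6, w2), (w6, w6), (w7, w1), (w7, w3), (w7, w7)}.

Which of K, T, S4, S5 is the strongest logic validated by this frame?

Reflexive (axiom T): yes — every world is R-related to itself.
Transitive (axiom 4): yes — every two-step R-path is closed by a direct edge.
Euclidean (axiom 5): yes — any two successors of a common world are R-related.
So F validates K, T, S4, S5. The strongest is S5.

S5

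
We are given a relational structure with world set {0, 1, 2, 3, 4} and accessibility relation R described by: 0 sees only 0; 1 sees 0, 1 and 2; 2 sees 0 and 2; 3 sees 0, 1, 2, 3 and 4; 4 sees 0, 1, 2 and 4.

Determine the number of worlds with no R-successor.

R is serial; there are no such worlds.

0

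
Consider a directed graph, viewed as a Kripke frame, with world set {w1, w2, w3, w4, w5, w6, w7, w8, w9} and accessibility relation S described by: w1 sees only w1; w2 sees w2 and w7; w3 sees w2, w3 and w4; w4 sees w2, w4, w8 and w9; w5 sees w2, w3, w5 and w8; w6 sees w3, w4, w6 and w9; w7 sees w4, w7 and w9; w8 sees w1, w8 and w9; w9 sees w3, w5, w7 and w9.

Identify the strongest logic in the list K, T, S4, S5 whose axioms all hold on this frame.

Reflexive (axiom T): yes — every world is S-related to itself.
Transitive (axiom 4): no — w2 S w7 and w7 S w4, but not w2 S w4.
Euclidean (axiom 5): no — w3 S w2 and w3 S w4, but not w2 S w4.
So F validates K, T; S4 would additionally require S to be transitive. The strongest is T.

T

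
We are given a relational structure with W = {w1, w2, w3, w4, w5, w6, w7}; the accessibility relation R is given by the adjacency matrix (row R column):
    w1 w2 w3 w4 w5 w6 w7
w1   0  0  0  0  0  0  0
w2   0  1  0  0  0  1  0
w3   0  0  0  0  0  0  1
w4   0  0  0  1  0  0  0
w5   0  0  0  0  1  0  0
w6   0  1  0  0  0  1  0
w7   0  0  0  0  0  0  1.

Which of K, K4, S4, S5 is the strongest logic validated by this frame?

K4

Transitive (axiom 4): yes — every two-step R-path is closed by a direct edge.
Reflexive (axiom T): no — w1 is not related to itself.
Euclidean (axiom 5): yes — any two successors of a common world are R-related.
So F validates K, K4; S4 would additionally require R to be reflexive. The strongest is K4.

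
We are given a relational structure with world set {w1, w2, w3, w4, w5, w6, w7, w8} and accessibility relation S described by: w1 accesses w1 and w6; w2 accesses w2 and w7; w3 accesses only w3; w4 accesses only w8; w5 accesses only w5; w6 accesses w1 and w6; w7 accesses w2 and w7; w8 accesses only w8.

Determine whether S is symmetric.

No

Symmetric: no — w4 S w8 but not w8 S w4.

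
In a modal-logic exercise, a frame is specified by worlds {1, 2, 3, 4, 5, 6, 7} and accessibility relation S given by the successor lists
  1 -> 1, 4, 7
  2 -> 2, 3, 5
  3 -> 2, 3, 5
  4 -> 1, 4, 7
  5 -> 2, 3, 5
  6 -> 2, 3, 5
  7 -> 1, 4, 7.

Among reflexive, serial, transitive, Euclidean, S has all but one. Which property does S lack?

reflexive

Reflexive: no — 6 is not related to itself.
Serial: yes — every world has a successor (e.g. 1 S 1).
Transitive: yes — every two-step S-path is closed by a direct edge.
Euclidean: yes — any two successors of a common world are S-related.
Only reflexive fails.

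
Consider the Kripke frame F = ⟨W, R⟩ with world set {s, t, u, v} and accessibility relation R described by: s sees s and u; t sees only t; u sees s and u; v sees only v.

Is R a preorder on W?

Reflexive: yes — every world is R-related to itself.
Transitive: yes — every two-step R-path is closed by a direct edge.
So R is a preorder.

Yes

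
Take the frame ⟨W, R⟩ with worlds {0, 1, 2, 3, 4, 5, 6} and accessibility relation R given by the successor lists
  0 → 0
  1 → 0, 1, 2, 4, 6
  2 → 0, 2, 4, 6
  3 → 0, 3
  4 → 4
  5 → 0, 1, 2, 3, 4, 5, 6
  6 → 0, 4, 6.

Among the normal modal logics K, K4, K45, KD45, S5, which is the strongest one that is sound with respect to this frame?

Transitive (axiom 4): yes — every two-step R-path is closed by a direct edge.
Euclidean (axiom 5): no — 1 R 0 and 1 R 2, but not 0 R 2.
Serial (axiom D): yes — every world has a successor (e.g. 0 R 0).
Reflexive (axiom T): yes — every world is R-related to itself.
So F validates K, K4; K45 would additionally require R to be Euclidean. The strongest is K4.

K4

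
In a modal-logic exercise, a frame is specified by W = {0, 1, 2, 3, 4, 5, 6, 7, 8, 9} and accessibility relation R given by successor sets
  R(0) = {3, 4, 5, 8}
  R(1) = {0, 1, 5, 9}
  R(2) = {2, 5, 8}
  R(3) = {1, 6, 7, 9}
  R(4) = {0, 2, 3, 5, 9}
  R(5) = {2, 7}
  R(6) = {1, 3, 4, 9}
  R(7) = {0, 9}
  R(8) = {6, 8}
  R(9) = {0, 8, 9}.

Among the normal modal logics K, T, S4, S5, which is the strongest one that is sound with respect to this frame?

K

Reflexive (axiom T): no — 0 is not related to itself.
Transitive (axiom 4): no — 0 R 3 and 3 R 1, but not 0 R 1.
Euclidean (axiom 5): no — 0 R 3 and 0 R 4, but not 3 R 4.
So F validates K; T would additionally require R to be reflexive. The strongest is K.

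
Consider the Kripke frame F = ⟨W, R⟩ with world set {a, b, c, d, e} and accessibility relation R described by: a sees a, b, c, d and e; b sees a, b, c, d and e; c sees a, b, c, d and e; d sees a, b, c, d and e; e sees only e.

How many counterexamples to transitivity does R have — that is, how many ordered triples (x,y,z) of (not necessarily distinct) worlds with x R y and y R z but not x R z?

0

R is transitive; there are no such tuples.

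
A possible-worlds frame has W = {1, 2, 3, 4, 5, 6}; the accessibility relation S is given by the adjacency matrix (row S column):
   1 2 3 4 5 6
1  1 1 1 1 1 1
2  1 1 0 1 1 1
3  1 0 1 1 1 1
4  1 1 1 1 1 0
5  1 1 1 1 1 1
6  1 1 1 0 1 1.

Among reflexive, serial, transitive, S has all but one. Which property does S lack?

transitive

Reflexive: yes — every world is S-related to itself.
Serial: yes — every world has a successor (e.g. 1 S 1).
Transitive: no — 2 S 1 and 1 S 3, but not 2 S 3.
Only transitive fails.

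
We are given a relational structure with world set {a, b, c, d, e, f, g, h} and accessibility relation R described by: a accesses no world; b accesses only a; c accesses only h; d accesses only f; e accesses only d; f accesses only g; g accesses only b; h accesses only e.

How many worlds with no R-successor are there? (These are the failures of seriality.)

Enumerating: a.

1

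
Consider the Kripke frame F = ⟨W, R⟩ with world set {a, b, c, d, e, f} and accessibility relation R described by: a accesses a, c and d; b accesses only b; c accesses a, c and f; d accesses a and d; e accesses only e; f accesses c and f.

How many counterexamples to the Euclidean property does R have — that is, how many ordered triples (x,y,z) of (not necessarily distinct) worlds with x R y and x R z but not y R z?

Enumerating: (a,c,d), (a,d,c), (c,a,f), (c,f,a).

4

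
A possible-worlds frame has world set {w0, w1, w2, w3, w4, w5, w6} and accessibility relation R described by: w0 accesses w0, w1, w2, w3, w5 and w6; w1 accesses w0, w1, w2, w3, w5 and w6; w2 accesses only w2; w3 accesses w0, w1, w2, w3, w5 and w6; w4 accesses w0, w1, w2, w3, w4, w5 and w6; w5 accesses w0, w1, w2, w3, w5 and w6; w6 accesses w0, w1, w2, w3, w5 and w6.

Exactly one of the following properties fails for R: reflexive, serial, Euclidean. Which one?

Euclidean

Reflexive: yes — every world is R-related to itself.
Serial: yes — every world has a successor (e.g. w0 R w0).
Euclidean: no — w0 R w2 and w0 R w1, but not w2 R w1.
Only Euclidean fails.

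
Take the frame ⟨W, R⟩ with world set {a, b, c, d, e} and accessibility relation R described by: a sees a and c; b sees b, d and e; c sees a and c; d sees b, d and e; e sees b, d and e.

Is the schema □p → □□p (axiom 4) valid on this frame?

Yes

Axiom 4 corresponds to the accessibility relation being transitive.
Transitive: yes — every two-step R-path is closed by a direct edge.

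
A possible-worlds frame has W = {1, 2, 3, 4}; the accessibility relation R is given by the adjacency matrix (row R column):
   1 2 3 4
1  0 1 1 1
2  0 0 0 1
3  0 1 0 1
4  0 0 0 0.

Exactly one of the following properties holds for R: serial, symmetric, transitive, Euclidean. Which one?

Serial: no — 4 has no R-successor.
Symmetric: no — 1 R 2 but not 2 R 1.
Transitive: yes — every two-step R-path is closed by a direct edge.
Euclidean: no — 1 R 2 and 1 R 3, but not 2 R 3.
Only transitive holds.

transitive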